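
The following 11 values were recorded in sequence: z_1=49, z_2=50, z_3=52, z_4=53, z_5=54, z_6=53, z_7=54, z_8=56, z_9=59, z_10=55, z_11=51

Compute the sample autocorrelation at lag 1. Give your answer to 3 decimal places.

Mean z̄ = (49 + 50 + 52 + 53 + 54 + 53 + 54 + 56 + 59 + 55 + 51)/11 = 53.2727
Numerator Σ_{t=1}^{10}(z_t−z̄)(z_{t+1}−z̄) = 41.4711
Denominator Σ(z_t−z̄)² = 80.1818
r_1 = 41.4711 / 80.1818 = 0.517

0.517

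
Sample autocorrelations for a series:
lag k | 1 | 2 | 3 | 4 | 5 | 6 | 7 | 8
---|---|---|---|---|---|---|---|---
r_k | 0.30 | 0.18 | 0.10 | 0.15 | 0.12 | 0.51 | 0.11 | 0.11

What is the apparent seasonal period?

6

The largest autocorrelation is r_6 = 0.51; the remaining lags stay at or below 0.30. The elevated value at lag 1 (0.30), dropping to 0.18 at lag 2, reflects decaying short-term dependence rather than seasonality.
The dominant spike at lag 6 indicates a seasonal period of 6.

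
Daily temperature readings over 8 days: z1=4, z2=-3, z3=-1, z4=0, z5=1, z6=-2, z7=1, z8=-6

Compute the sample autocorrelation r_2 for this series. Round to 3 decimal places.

0.085

Mean z̄ = (4 − 3 − 1 + 0 + 1 − 2 + 1 − 6)/8 = -0.7500
Numerator Σ_{t=1}^{6}(z_t−z̄)(z_{t+2}−z̄) = 5.3750
Denominator Σ(z_t−z̄)² = 63.5000
r_2 = 5.3750 / 63.5000 = 0.085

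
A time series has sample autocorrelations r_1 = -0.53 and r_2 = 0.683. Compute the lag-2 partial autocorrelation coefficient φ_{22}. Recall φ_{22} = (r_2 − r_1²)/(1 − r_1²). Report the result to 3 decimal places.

φ_{22} = (r_2 − r_1²) / (1 − r_1²)
r_1² = (-0.53)² = 0.2809
Numerator = 0.683 − 0.2809 = 0.4021; denominator = 1 − 0.2809 = 0.7191
φ_{22} = 0.4021 / 0.7191 = 0.559

0.559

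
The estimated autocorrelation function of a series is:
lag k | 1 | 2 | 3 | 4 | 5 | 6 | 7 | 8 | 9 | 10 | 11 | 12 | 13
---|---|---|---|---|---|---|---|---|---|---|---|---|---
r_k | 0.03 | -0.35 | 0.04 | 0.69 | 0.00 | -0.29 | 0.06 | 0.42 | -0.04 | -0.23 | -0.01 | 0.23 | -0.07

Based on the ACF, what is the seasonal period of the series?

4

The largest autocorrelation is r_4 = 0.69, with weaker echoes at lags 8 (0.42) and 12 (0.23); the remaining lags stay at or below 0.06.
The dominant spike at lag 4 indicates a seasonal period of 4.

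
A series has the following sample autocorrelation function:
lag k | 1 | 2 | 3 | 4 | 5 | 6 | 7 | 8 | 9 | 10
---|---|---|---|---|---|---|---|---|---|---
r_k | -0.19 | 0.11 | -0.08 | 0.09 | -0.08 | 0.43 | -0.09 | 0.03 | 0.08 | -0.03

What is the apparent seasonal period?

6

The largest autocorrelation is r_6 = 0.43; the remaining lags stay at or below 0.11.
The dominant spike at lag 6 indicates a seasonal period of 6.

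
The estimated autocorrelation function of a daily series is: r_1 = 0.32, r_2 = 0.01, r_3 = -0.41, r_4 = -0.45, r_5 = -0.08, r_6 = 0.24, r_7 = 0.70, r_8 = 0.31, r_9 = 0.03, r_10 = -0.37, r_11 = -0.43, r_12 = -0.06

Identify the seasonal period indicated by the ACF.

The largest autocorrelation is r_7 = 0.70; the remaining lags stay at or below 0.32. The elevated value at lag 1 (0.32), dropping to 0.01 at lag 2, reflects decaying short-term dependence rather than seasonality.
The dominant spike at lag 7 indicates a seasonal period of 7.

7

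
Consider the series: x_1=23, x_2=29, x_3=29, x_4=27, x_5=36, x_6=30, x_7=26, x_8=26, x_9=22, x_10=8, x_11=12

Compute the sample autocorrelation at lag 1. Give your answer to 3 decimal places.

0.573

Mean x̄ = (23 + 29 + 29 + 27 + 36 + 30 + 26 + 26 + 22 + 8 + 12)/11 = 24.3636
Numerator Σ_{t=1}^{10}(x_t−x̄)(x_{t+1}−x̄) = 372.6860
Denominator Σ(x_t−x̄)² = 650.5455
r_1 = 372.6860 / 650.5455 = 0.573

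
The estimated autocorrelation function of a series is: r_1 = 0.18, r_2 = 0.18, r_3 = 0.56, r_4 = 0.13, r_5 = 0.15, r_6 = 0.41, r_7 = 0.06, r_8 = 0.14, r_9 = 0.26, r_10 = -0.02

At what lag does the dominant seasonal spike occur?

3

The largest autocorrelation is r_3 = 0.56, with weaker echoes at lags 6 (0.41) and 9 (0.26); the remaining lags stay at or below 0.18.
The dominant spike at lag 3 indicates a seasonal period of 3.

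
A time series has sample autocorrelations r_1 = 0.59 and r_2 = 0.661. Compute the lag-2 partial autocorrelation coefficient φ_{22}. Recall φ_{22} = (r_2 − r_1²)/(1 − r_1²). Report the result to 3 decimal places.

φ_{22} = (r_2 − r_1²) / (1 − r_1²)
r_1² = (0.59)² = 0.3481
Numerator = 0.661 − 0.3481 = 0.3129; denominator = 1 − 0.3481 = 0.6519
φ_{22} = 0.3129 / 0.6519 = 0.480

0.480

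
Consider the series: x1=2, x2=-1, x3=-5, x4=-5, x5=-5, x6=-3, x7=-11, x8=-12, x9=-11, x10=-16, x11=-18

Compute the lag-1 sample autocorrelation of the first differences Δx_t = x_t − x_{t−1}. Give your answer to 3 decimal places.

First differences Δx: -3, -4, 0, 0, 2, -8, -1, 1, -5, -2
Mean of differences = -2.0000
Numerator Σ(Δx_t−Δx̄)(Δx_{t+1}−Δx̄) = -26.0000
Denominator Σ(Δx_t−Δx̄)² = 84.0000
r_1(Δx) = -26.0000 / 84.0000 = -0.310

-0.310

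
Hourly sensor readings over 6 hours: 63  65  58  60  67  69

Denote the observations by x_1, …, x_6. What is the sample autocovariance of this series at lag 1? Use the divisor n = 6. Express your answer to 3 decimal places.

2.981

Mean x̄ = (63 + 65 + 58 + 60 + 67 + 69)/6 = 63.6667
Deviations: -0.6667, 1.3333, -5.6667, -3.6667, 3.3333, 5.3333
Σ_{t=1}^{5}(x_t−x̄)(x_{t+1}−x̄) = 17.8889
γ_1 = 17.8889 / 6 = 2.981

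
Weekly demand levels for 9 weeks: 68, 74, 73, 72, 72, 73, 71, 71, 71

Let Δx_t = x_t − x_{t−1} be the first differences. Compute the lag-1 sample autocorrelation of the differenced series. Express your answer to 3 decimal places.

First differences Δx: 6, -1, -1, 0, 1, -2, 0, 0
Mean of differences = 0.3750
Numerator Σ(Δx_t−Δx̄)(Δx_{t+1}−Δx̄) = -6.0156
Denominator Σ(Δx_t−Δx̄)² = 41.8750
r_1(Δx) = -6.0156 / 41.8750 = -0.144

-0.144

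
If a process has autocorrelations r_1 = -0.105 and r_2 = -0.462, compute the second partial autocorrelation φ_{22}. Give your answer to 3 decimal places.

φ_{22} = (r_2 − r_1²) / (1 − r_1²)
r_1² = (-0.105)² = 0.011025
Numerator = -0.462 − 0.0110 = -0.4730; denominator = 1 − 0.0110 = 0.9890
φ_{22} = -0.4730 / 0.9890 = -0.478

-0.478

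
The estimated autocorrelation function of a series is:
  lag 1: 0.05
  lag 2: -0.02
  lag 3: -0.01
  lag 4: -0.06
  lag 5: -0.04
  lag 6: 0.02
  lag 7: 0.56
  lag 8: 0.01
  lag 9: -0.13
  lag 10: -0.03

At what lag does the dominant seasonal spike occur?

The largest autocorrelation is r_7 = 0.56; the remaining lags stay at or below 0.05.
The dominant spike at lag 7 indicates a seasonal period of 7.

7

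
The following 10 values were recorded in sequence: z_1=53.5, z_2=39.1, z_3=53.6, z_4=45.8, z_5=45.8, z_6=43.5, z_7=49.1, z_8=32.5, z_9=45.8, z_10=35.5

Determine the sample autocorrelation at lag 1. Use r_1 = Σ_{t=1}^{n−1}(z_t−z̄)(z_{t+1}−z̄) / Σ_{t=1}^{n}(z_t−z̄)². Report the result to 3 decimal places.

Mean z̄ = (53.5 + 39.1 + 53.6 + 45.8 + 45.8 + 43.5 + 49.1 + 32.5 + 45.8 + 35.5)/10 = 44.4200
Numerator Σ_{t=1}^{9}(z_t−z̄)(z_{t+1}−z̄) = -172.6904
Denominator Σ(z_t−z̄)² = 445.1360
r_1 = -172.6904 / 445.1360 = -0.388

-0.388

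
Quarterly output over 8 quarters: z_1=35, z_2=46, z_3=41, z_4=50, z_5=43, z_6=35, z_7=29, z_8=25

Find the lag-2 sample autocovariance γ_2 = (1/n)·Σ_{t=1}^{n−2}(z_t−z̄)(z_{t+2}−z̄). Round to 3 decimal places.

Mean z̄ = (35 + 46 + 41 + 50 + 43 + 35 + 29 + 25)/8 = 38.0000
Deviations: -3.0000, 8.0000, 3.0000, 12.0000, 5.0000, -3.0000, -9.0000, -13.0000
Σ_{t=1}^{6}(z_t−z̄)(z_{t+2}−z̄) = 60.0000
γ_2 = 60.0000 / 8 = 7.500

7.500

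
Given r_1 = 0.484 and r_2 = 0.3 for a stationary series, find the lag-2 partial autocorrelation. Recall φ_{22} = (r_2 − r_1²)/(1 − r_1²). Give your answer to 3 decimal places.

0.086

φ_{22} = (r_2 − r_1²) / (1 − r_1²)
r_1² = (0.484)² = 0.234256
Numerator = 0.3 − 0.2343 = 0.0657; denominator = 1 − 0.2343 = 0.7657
φ_{22} = 0.0657 / 0.7657 = 0.086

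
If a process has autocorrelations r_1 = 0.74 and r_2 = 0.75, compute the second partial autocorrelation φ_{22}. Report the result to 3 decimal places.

φ_{22} = (r_2 − r_1²) / (1 − r_1²)
r_1² = (0.74)² = 0.5476
Numerator = 0.75 − 0.5476 = 0.2024; denominator = 1 − 0.5476 = 0.4524
φ_{22} = 0.2024 / 0.4524 = 0.447

0.447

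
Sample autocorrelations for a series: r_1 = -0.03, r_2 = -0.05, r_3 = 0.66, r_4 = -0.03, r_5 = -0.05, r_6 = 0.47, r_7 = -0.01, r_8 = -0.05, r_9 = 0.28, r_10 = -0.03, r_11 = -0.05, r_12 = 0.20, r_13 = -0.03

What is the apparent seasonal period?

The largest autocorrelation is r_3 = 0.66, with weaker echoes at lags 6 (0.47), 9 (0.28) and 12 (0.20); the remaining lags stay at or below -0.01.
The dominant spike at lag 3 indicates a seasonal period of 3.

3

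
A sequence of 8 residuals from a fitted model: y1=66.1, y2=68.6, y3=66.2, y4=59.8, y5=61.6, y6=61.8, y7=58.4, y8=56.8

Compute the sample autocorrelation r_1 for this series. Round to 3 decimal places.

Mean ȳ = (66.1 + 68.6 + 66.2 + 59.8 + 61.6 + 61.8 + 58.4 + 56.8)/8 = 62.4125
Deviations from mean: 3.6875, 6.1875, 3.7875, -2.6125, -0.8125, -0.6125, -4.0125, -5.6125
Σ(y_t−ȳ)(y_{t+1}−ȳ) = (22.8164) + (23.4352) + (-9.8948) + (2.1227) + (0.4977) + (2.4577) + (22.5202) = 63.9548
Denominator Σ(y_t−ȳ)² = 121.6888
r_1 = 63.9548 / 121.6888 = 0.526

0.526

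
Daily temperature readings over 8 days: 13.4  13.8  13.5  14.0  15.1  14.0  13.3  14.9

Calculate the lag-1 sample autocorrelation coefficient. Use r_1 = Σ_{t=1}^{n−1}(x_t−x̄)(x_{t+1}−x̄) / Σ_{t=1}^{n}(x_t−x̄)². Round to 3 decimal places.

Mean x̄ = (13.4 + 13.8 + 13.5 + 14.0 + 15.1 + 14.0 + 13.3 + 14.9)/8 = 14.0000
Deviations from mean: -0.6000, -0.2000, -0.5000, 0.0000, 1.1000, 0.0000, -0.7000, 0.9000
Σ(x_t−x̄)(x_{t+1}−x̄) = (0.1200) + (0.1000) + (0.0000) + (0.0000) + (0.0000) + (0.0000) + (-0.6300) = -0.4100
Denominator Σ(x_t−x̄)² = 3.1600
r_1 = -0.4100 / 3.1600 = -0.130

-0.130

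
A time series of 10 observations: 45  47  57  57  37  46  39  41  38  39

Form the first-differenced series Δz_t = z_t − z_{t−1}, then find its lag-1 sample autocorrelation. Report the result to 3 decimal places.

First differences Δz: 2, 10, 0, -20, 9, -7, 2, -3, 1
Mean of differences = -0.6667
Numerator Σ(Δz_t−Δz̄)(Δz_{t+1}−Δz̄) = -252.4444
Denominator Σ(Δz_t−Δz̄)² = 644.0000
r_1(Δz) = -252.4444 / 644.0000 = -0.392

-0.392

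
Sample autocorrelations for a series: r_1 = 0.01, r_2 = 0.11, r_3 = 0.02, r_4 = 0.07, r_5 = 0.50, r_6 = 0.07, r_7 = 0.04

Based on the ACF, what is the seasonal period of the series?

5

The largest autocorrelation is r_5 = 0.50; the remaining lags stay at or below 0.11.
The dominant spike at lag 5 indicates a seasonal period of 5.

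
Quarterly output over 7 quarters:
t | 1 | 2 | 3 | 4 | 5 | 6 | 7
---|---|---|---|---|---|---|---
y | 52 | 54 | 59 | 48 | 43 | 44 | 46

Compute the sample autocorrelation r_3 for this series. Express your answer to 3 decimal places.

Mean ȳ = (52 + 54 + 59 + 48 + 43 + 44 + 46)/7 = 49.4286
Deviations from mean: 2.5714, 4.5714, 9.5714, -1.4286, -6.4286, -5.4286, -3.4286
Σ(y_t−ȳ)(y_{t+3}−ȳ) = (-3.6735) + (-29.3878) + (-51.9592) + (4.8980) = -80.1224
Denominator Σ(y_t−ȳ)² = 203.7143
r_3 = -80.1224 / 203.7143 = -0.393

-0.393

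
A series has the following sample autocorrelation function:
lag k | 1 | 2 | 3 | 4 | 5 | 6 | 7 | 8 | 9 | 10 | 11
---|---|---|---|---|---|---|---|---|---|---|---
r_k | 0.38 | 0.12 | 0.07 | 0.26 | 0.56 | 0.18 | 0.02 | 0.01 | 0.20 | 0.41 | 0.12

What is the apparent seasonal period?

The largest autocorrelation is r_5 = 0.56, with a weaker echo at lag 10 (0.41); the remaining lags stay at or below 0.38. The elevated value at lag 1 (0.38), dropping to 0.12 at lag 2, reflects decaying short-term dependence rather than seasonality.
The dominant spike at lag 5 indicates a seasonal period of 5.

5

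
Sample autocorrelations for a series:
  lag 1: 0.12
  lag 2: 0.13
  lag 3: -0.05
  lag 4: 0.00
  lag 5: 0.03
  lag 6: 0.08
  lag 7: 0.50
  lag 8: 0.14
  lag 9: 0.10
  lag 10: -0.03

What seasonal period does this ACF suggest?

The largest autocorrelation is r_7 = 0.50; the remaining lags stay at or below 0.14.
The dominant spike at lag 7 indicates a seasonal period of 7.

7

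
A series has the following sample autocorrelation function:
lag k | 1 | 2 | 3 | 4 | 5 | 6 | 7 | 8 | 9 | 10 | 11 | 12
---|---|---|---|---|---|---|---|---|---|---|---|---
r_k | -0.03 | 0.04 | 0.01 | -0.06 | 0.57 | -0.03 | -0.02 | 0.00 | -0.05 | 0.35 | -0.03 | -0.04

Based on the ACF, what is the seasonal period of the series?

5

The largest autocorrelation is r_5 = 0.57, with a weaker echo at lag 10 (0.35); the remaining lags stay at or below 0.04.
The dominant spike at lag 5 indicates a seasonal period of 5.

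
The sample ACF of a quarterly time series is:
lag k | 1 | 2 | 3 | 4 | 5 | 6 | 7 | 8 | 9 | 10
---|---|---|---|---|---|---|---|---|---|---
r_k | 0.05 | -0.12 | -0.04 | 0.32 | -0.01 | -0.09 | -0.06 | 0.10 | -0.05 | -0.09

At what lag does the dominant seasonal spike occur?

4

The largest autocorrelation is r_4 = 0.32; the remaining lags stay at or below 0.10.
The dominant spike at lag 4 indicates a seasonal period of 4.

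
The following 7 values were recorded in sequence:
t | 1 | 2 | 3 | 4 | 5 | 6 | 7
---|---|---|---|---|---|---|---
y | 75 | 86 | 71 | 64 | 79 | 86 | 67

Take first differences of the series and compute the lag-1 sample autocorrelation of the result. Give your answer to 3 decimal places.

-0.191

First differences Δy: 11, -15, -7, 15, 7, -19
Mean of differences = -1.3333
Numerator Σ(Δy_t−Δȳ)(Δy_{t+1}−Δȳ) = -194.7778
Denominator Σ(Δy_t−Δȳ)² = 1019.3333
r_1(Δy) = -194.7778 / 1019.3333 = -0.191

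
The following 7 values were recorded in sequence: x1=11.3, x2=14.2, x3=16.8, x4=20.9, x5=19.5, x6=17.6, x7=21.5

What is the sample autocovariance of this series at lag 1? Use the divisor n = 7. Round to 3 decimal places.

Mean x̄ = (11.3 + 14.2 + 16.8 + 20.9 + 19.5 + 17.6 + 21.5)/7 = 17.4000
Σ_{t=1}^{6}(x_t−x̄)(x_{t+1}−x̄) = 27.9300
γ_1 = 27.9300 / 7 = 3.990

3.990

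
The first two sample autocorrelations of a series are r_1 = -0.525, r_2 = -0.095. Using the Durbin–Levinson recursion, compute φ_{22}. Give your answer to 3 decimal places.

-0.512

φ_{22} = (r_2 − r_1²) / (1 − r_1²)
r_1² = (-0.525)² = 0.275625
Numerator = -0.095 − 0.2756 = -0.3706; denominator = 1 − 0.2756 = 0.7244
φ_{22} = -0.3706 / 0.7244 = -0.512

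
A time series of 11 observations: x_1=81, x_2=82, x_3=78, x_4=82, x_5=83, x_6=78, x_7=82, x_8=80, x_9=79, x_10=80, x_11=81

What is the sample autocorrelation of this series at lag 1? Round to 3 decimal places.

Mean x̄ = (81 + 82 + 78 + 82 + 83 + 78 + 82 + 80 + 79 + 80 + 81)/11 = 80.5455
Numerator Σ_{t=1}^{10}(x_t−x̄)(x_{t+1}−x̄) = -12.4793
Denominator Σ(x_t−x̄)² = 28.7273
r_1 = -12.4793 / 28.7273 = -0.434

-0.434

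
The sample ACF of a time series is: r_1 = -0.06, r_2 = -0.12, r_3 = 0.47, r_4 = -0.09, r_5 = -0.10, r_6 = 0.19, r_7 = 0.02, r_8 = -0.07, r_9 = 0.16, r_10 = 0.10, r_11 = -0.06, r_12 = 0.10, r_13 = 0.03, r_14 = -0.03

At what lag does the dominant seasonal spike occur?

3

The largest autocorrelation is r_3 = 0.47, with weaker echoes at lags 6 (0.19) and 9 (0.16); the remaining lags stay at or below 0.10.
The dominant spike at lag 3 indicates a seasonal period of 3.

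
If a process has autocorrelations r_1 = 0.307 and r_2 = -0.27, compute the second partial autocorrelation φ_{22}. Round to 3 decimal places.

φ_{22} = (r_2 − r_1²) / (1 − r_1²)
r_1² = (0.307)² = 0.094249
Numerator = -0.27 − 0.0942 = -0.3642; denominator = 1 − 0.0942 = 0.9058
φ_{22} = -0.3642 / 0.9058 = -0.402

-0.402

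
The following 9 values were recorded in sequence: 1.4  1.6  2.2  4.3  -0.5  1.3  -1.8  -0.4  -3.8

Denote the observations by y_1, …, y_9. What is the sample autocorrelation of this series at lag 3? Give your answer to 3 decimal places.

Mean ȳ = (1.4 + 1.6 + 2.2 + 4.3 − 0.5 + 1.3 − 1.8 − 0.4 − 3.8)/9 = 0.4778
Σ(y_t−ȳ)(y_{t+3}−ȳ) = (3.5249) + (-1.0973) + (1.4160) + (-8.7062) + (0.8583) + (-3.5173) = -7.5215
Denominator Σ(y_t−ȳ)² = 45.5756
r_3 = -7.5215 / 45.5756 = -0.165

-0.165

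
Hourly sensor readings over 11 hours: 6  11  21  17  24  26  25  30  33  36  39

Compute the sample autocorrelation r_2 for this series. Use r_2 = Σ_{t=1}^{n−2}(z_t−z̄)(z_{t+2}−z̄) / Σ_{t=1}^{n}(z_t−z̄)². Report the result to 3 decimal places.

0.342

Mean z̄ = (6 + 11 + 21 + 17 + 24 + 26 + 25 + 30 + 33 + 36 + 39)/11 = 24.3636
Numerator Σ_{t=1}^{9}(z_t−z̄)(z_{t+2}−z̄) = 355.8264
Denominator Σ(z_t−z̄)² = 1040.5455
r_2 = 355.8264 / 1040.5455 = 0.342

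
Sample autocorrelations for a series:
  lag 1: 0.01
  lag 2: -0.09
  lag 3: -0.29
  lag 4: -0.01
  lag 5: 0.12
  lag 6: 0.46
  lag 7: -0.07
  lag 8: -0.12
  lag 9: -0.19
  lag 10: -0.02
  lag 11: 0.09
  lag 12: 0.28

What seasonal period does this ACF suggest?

The largest autocorrelation is r_6 = 0.46, with a weaker echo at lag 12 (0.28); the remaining lags stay at or below 0.12.
The dominant spike at lag 6 indicates a seasonal period of 6.

6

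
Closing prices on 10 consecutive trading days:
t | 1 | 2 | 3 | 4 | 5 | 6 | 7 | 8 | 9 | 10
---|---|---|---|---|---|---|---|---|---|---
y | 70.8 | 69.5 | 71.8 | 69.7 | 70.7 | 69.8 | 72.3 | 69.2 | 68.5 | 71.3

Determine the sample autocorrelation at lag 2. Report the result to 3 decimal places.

-0.100

Mean ȳ = (70.8 + 69.5 + 71.8 + 69.7 + 70.7 + 69.8 + 72.3 + 69.2 + 68.5 + 71.3)/10 = 70.3600
Numerator Σ_{t=1}^{8}(y_t−ȳ)(y_{t+2}−ȳ) = -1.3292
Denominator Σ(y_t−ȳ)² = 13.3240
r_2 = -1.3292 / 13.3240 = -0.100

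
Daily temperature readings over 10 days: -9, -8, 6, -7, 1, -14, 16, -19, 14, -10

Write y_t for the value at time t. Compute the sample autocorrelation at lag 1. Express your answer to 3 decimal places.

-0.812

Mean ȳ = (-9 − 8 + 6 − 7 + 1 − 14 + 16 − 19 + 14 − 10)/10 = -3.0000
Numerator Σ_{t=1}^{9}(y_t−ȳ)(y_{t+1}−ȳ) = -1015.0000
Denominator Σ(y_t−ȳ)² = 1250.0000
r_1 = -1015.0000 / 1250.0000 = -0.812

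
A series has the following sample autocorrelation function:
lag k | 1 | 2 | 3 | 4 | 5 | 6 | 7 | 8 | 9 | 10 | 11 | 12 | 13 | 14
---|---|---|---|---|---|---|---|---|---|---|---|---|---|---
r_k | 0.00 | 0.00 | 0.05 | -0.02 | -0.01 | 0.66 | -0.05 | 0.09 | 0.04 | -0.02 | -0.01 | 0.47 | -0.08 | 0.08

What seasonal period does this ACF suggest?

The largest autocorrelation is r_6 = 0.66, with a weaker echo at lag 12 (0.47); the remaining lags stay at or below 0.09.
The dominant spike at lag 6 indicates a seasonal period of 6.

6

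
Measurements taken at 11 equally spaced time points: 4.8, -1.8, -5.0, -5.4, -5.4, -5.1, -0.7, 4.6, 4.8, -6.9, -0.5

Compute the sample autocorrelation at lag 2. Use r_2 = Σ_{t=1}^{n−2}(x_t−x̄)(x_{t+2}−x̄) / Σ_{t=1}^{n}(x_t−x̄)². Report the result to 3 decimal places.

Mean x̄ = (4.8 − 1.8 − 5.0 − 5.4 − 5.4 − 5.1 − 0.7 + 4.6 + 4.8 − 6.9 − 0.5)/11 = -1.5091
Numerator Σ_{t=1}^{9}(x_t−x̄)(x_{t+2}−x̄) = -39.8856
Denominator Σ(x_t−x̄)² = 203.1091
r_2 = -39.8856 / 203.1091 = -0.196

-0.196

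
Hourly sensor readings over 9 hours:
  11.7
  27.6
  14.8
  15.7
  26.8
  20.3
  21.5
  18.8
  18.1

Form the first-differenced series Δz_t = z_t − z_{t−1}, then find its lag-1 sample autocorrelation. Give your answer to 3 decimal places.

First differences Δz: 15.9, -12.8, 0.9, 11.1, -6.5, 1.2, -2.7, -0.7
Mean of differences = 0.8000
Numerator Σ(Δz_t−Δz̄)(Δz_{t+1}−Δz̄) = -279.9500
Denominator Σ(Δz_t−Δz̄)² = 587.0200
r_1(Δz) = -279.9500 / 587.0200 = -0.477

-0.477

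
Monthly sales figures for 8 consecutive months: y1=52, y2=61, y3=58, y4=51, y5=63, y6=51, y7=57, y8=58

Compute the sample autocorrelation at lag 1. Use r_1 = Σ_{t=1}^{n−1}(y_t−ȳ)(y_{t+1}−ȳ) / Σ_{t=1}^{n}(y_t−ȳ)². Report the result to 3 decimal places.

Mean ȳ = (52 + 61 + 58 + 51 + 63 + 51 + 57 + 58)/8 = 56.3750
Deviations from mean: -4.3750, 4.6250, 1.6250, -5.3750, 6.6250, -5.3750, 0.6250, 1.6250
Σ(y_t−ȳ)(y_{t+1}−ȳ) = (-20.2344) + (7.5156) + (-8.7344) + (-35.6094) + (-35.6094) + (-3.3594) + (1.0156) = -95.0156
Denominator Σ(y_t−ȳ)² = 147.8750
r_1 = -95.0156 / 147.8750 = -0.643

-0.643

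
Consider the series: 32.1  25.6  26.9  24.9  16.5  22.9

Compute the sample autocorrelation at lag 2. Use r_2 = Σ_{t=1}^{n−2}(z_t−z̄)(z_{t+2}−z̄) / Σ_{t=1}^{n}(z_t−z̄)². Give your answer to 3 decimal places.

Mean z̄ = (32.1 + 25.6 + 26.9 + 24.9 + 16.5 + 22.9)/6 = 24.8167
Deviations from mean: 7.2833, 0.7833, 2.0833, 0.0833, -8.3167, -1.9167
Σ(z_t−z̄)(z_{t+2}−z̄) = (15.1736) + (0.0653) + (-17.3264) + (-0.1597) = -2.2472
Denominator Σ(z_t−z̄)² = 130.8483
r_2 = -2.2472 / 130.8483 = -0.017

-0.017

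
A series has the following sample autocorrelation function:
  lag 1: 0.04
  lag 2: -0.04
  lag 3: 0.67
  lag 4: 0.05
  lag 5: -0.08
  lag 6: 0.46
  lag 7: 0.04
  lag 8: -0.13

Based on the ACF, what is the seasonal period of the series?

The largest autocorrelation is r_3 = 0.67, with a weaker echo at lag 6 (0.46); the remaining lags stay at or below 0.05.
The dominant spike at lag 3 indicates a seasonal period of 3.

3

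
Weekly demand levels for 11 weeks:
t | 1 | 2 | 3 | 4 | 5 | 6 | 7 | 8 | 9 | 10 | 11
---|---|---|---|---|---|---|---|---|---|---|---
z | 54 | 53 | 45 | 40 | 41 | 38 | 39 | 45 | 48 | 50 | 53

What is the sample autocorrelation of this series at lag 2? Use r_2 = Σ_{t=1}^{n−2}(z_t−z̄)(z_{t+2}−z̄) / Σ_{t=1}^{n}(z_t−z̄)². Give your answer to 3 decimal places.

0.117

Mean z̄ = (54 + 53 + 45 + 40 + 41 + 38 + 39 + 45 + 48 + 50 + 53)/11 = 46.0000
Numerator Σ_{t=1}^{9}(z_t−z̄)(z_{t+2}−z̄) = 42.0000
Denominator Σ(z_t−z̄)² = 358.0000
r_2 = 42.0000 / 358.0000 = 0.117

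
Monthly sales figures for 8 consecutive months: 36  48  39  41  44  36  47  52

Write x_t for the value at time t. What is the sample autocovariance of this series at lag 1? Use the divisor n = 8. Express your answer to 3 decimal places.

-6.049

Mean x̄ = (36 + 48 + 39 + 41 + 44 + 36 + 47 + 52)/8 = 42.8750
Deviations: -6.8750, 5.1250, -3.8750, -1.8750, 1.1250, -6.8750, 4.1250, 9.1250
Σ_{t=1}^{7}(x_t−x̄)(x_{t+1}−x̄) = -48.3906
γ_1 = -48.3906 / 8 = -6.049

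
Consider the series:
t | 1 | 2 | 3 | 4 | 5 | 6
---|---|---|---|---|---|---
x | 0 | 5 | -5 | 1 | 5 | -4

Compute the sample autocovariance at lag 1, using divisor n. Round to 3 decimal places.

Mean x̄ = (0 + 5 − 5 + 1 + 5 − 4)/6 = 0.3333
Σ_{t=1}^{5}(x_t−x̄)(x_{t+1}−x̄) = -47.1111
γ_1 = -47.1111 / 6 = -7.852

-7.852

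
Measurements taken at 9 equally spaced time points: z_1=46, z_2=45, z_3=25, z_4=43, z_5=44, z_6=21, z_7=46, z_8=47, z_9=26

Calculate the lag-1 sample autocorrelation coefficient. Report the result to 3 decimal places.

Mean z̄ = (46 + 45 + 25 + 43 + 44 + 21 + 46 + 47 + 26)/9 = 38.1111
Numerator Σ_{t=1}^{8}(z_t−z̄)(z_{t+1}−z̄) = -344.5679
Denominator Σ(z_t−z̄)² = 920.8889
r_1 = -344.5679 / 920.8889 = -0.374

-0.374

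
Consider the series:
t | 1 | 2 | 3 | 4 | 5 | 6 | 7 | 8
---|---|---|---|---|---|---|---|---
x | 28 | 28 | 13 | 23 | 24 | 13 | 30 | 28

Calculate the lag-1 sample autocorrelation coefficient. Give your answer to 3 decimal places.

-0.208

Mean x̄ = (28 + 28 + 13 + 23 + 24 + 13 + 30 + 28)/8 = 23.3750
Deviations from mean: 4.6250, 4.6250, -10.3750, -0.3750, 0.6250, -10.3750, 6.6250, 4.6250
Numerator Σ_{t=1}^{7}(x_t−x̄)(x_{t+1}−x̄) = -67.5156
Denominator Σ(x_t−x̄)² = 323.8750
r_1 = -67.5156 / 323.8750 = -0.208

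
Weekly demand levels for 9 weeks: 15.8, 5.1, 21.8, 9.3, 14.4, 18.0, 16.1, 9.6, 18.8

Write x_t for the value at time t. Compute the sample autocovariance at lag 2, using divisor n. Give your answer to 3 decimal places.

3.357

Mean x̄ = (15.8 + 5.1 + 21.8 + 9.3 + 14.4 + 18.0 + 16.1 + 9.6 + 18.8)/9 = 14.3222
Σ_{t=1}^{7}(x_t−x̄)(x_{t+2}−x̄) = 30.2090
γ_2 = 30.2090 / 9 = 3.357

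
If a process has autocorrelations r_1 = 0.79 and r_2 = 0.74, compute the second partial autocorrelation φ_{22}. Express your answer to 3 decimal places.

0.308

φ_{22} = (r_2 − r_1²) / (1 − r_1²)
r_1² = (0.79)² = 0.6241
Numerator = 0.74 − 0.6241 = 0.1159; denominator = 1 − 0.6241 = 0.3759
φ_{22} = 0.1159 / 0.3759 = 0.308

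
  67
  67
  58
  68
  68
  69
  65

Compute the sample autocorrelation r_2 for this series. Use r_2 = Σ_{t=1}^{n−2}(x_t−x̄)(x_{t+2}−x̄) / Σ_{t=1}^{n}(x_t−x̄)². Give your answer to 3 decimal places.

Mean x̄ = (67 + 67 + 58 + 68 + 68 + 69 + 65)/7 = 66.0000
Deviations from mean: 1.0000, 1.0000, -8.0000, 2.0000, 2.0000, 3.0000, -1.0000
Σ(x_t−x̄)(x_{t+2}−x̄) = (-8.0000) + (2.0000) + (-16.0000) + (6.0000) + (-2.0000) = -18.0000
Denominator Σ(x_t−x̄)² = 84.0000
r_2 = -18.0000 / 84.0000 = -0.214

-0.214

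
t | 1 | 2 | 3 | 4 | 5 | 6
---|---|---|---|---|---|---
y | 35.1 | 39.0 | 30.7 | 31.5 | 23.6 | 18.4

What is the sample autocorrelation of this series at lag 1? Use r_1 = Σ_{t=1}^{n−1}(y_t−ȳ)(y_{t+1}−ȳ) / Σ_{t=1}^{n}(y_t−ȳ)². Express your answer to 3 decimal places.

0.418

Mean ȳ = (35.1 + 39.0 + 30.7 + 31.5 + 23.6 + 18.4)/6 = 29.7167
Numerator Σ_{t=1}^{5}(y_t−ȳ)(y_{t+1}−ȳ) = 119.1697
Denominator Σ(y_t−ȳ)² = 284.7883
r_1 = 119.1697 / 284.7883 = 0.418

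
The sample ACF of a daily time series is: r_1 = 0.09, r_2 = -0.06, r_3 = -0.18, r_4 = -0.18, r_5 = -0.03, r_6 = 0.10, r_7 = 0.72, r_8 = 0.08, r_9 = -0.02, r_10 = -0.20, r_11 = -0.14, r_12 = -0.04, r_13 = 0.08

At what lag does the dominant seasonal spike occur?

The largest autocorrelation is r_7 = 0.72; the remaining lags stay at or below 0.10.
The dominant spike at lag 7 indicates a seasonal period of 7.

7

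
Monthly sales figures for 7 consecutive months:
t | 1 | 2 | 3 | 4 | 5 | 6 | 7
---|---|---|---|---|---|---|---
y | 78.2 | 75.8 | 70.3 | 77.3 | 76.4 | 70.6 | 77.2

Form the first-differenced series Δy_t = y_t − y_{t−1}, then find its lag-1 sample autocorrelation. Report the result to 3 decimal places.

First differences Δy: -2.4, -5.5, 7.0, -0.9, -5.8, 6.6
Mean of differences = -0.1667
Numerator Σ(Δy_t−Δȳ)(Δy_{t+1}−Δȳ) = -65.5544
Denominator Σ(Δy_t−Δȳ)² = 162.8533
r_1(Δy) = -65.5544 / 162.8533 = -0.403

-0.403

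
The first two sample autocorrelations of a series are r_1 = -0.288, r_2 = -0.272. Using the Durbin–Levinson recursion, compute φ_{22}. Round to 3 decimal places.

φ_{22} = (r_2 − r_1²) / (1 − r_1²)
r_1² = (-0.288)² = 0.082944
Numerator = -0.272 − 0.0829 = -0.3549; denominator = 1 − 0.0829 = 0.9171
φ_{22} = -0.3549 / 0.9171 = -0.387

-0.387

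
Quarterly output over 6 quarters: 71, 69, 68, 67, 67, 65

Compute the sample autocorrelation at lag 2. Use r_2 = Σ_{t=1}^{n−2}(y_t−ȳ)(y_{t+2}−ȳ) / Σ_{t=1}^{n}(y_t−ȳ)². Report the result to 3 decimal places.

Mean ȳ = (71 + 69 + 68 + 67 + 67 + 65)/6 = 67.8333
Deviations from mean: 3.1667, 1.1667, 0.1667, -0.8333, -0.8333, -2.8333
Σ(y_t−ȳ)(y_{t+2}−ȳ) = (0.5278) + (-0.9722) + (-0.1389) + (2.3611) = 1.7778
Denominator Σ(y_t−ȳ)² = 20.8333
r_2 = 1.7778 / 20.8333 = 0.085

0.085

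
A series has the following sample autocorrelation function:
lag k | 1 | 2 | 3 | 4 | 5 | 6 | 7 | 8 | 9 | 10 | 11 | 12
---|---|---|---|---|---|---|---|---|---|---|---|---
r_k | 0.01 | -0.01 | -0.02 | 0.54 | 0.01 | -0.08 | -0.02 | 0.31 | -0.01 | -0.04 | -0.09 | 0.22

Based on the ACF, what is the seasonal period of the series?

4

The largest autocorrelation is r_4 = 0.54, with weaker echoes at lags 8 (0.31) and 12 (0.22); the remaining lags stay at or below 0.01.
The dominant spike at lag 4 indicates a seasonal period of 4.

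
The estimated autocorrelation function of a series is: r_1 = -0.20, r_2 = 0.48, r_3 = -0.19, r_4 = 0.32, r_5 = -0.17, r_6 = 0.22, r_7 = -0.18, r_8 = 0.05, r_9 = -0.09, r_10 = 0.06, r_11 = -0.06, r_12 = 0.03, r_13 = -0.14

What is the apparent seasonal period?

The largest autocorrelation is r_2 = 0.48, with weaker echoes at lags 4 (0.32) and 6 (0.22); the remaining lags stay at or below 0.06.
The dominant spike at lag 2 indicates a seasonal period of 2.

2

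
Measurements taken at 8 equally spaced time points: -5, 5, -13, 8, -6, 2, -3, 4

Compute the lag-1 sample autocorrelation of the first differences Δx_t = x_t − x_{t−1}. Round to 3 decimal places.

First differences Δx: 10, -18, 21, -14, 8, -5, 7
Mean of differences = 1.2857
Numerator Σ(Δx_t−Δx̄)(Δx_{t+1}−Δx̄) = -1030.3673
Denominator Σ(Δx_t−Δx̄)² = 1187.4286
r_1(Δx) = -1030.3673 / 1187.4286 = -0.868

-0.868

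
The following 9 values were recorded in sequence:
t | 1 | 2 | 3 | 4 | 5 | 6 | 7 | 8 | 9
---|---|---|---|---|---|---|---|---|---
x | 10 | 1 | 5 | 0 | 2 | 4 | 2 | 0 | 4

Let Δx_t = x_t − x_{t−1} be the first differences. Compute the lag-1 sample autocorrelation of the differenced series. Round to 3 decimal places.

-0.477

First differences Δx: -9, 4, -5, 2, 2, -2, -2, 4
Mean of differences = -0.7500
Numerator Σ(Δx_t−Δx̄)(Δx_{t+1}−Δx̄) = -71.3125
Denominator Σ(Δx_t−Δx̄)² = 149.5000
r_1(Δx) = -71.3125 / 149.5000 = -0.477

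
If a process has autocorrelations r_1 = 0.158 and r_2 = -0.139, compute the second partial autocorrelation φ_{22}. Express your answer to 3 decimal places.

-0.168

φ_{22} = (r_2 − r_1²) / (1 − r_1²)
r_1² = (0.158)² = 0.024964
Numerator = -0.139 − 0.0250 = -0.1640; denominator = 1 − 0.0250 = 0.9750
φ_{22} = -0.1640 / 0.9750 = -0.168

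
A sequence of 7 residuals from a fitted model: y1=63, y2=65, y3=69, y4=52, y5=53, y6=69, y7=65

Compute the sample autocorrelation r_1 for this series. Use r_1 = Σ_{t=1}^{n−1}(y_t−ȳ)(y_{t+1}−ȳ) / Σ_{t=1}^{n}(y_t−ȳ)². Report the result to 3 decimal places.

0.008

Mean ȳ = (63 + 65 + 69 + 52 + 53 + 69 + 65)/7 = 62.2857
Deviations from mean: 0.7143, 2.7143, 6.7143, -10.2857, -9.2857, 6.7143, 2.7143
Numerator Σ_{t=1}^{6}(y_t−ȳ)(y_{t+1}−ȳ) = 2.4898
Denominator Σ(y_t−ȳ)² = 297.4286
r_1 = 2.4898 / 297.4286 = 0.008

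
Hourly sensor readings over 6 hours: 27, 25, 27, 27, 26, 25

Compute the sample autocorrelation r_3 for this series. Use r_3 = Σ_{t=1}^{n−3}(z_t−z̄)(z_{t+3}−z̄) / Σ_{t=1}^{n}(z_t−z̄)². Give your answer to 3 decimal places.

-0.017

Mean z̄ = (27 + 25 + 27 + 27 + 26 + 25)/6 = 26.1667
Deviations from mean: 0.8333, -1.1667, 0.8333, 0.8333, -0.1667, -1.1667
Σ(z_t−z̄)(z_{t+3}−z̄) = (0.6944) + (0.1944) + (-0.9722) = -0.0833
Denominator Σ(z_t−z̄)² = 4.8333
r_3 = -0.0833 / 4.8333 = -0.017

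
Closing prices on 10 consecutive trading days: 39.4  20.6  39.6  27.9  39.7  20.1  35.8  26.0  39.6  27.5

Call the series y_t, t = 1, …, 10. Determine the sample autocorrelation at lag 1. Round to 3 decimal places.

-0.810

Mean ȳ = (39.4 + 20.6 + 39.6 + 27.9 + 39.7 + 20.1 + 35.8 + 26.0 + 39.6 + 27.5)/10 = 31.6200
Numerator Σ_{t=1}^{9}(y_t−ȳ)(y_{t+1}−ȳ) = -475.8704
Denominator Σ(y_t−ȳ)² = 587.1960
r_1 = -475.8704 / 587.1960 = -0.810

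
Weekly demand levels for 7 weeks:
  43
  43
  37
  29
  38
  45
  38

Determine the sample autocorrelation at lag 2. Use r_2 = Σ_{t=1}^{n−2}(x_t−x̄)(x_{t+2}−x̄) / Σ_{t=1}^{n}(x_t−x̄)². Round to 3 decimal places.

-0.603

Mean x̄ = (43 + 43 + 37 + 29 + 38 + 45 + 38)/7 = 39.0000
Numerator Σ_{t=1}^{5}(x_t−x̄)(x_{t+2}−x̄) = -105.0000
Denominator Σ(x_t−x̄)² = 174.0000
r_2 = -105.0000 / 174.0000 = -0.603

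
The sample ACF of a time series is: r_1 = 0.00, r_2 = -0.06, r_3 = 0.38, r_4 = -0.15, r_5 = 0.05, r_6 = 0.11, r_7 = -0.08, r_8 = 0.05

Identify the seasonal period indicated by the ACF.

The largest autocorrelation is r_3 = 0.38; the remaining lags stay at or below 0.11.
The dominant spike at lag 3 indicates a seasonal period of 3.

3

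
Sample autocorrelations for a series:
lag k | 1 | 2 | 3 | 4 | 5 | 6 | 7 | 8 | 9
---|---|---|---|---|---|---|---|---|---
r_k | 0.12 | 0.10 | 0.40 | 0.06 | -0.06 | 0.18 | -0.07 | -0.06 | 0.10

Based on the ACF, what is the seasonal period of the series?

3

The largest autocorrelation is r_3 = 0.40, with a weaker echo at lag 6 (0.18); the remaining lags stay at or below 0.12.
The dominant spike at lag 3 indicates a seasonal period of 3.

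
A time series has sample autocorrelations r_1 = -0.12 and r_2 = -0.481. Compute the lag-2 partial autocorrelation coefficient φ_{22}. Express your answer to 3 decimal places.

-0.503

φ_{22} = (r_2 − r_1²) / (1 − r_1²)
r_1² = (-0.12)² = 0.0144
Numerator = -0.481 − 0.0144 = -0.4954; denominator = 1 − 0.0144 = 0.9856
φ_{22} = -0.4954 / 0.9856 = -0.503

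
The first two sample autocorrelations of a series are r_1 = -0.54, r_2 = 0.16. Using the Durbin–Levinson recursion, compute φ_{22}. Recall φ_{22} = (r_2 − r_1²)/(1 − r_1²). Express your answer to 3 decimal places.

φ_{22} = (r_2 − r_1²) / (1 − r_1²)
r_1² = (-0.54)² = 0.2916
Numerator = 0.16 − 0.2916 = -0.1316; denominator = 1 − 0.2916 = 0.7084
φ_{22} = -0.1316 / 0.7084 = -0.186

-0.186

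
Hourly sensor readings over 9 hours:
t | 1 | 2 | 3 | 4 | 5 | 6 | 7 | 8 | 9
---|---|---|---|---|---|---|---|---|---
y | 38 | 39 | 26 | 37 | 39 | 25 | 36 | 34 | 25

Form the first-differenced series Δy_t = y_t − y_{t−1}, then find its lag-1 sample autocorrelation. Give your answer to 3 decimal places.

-0.489

First differences Δy: 1, -13, 11, 2, -14, 11, -2, -9
Mean of differences = -1.6250
Numerator Σ(Δy_t−Δȳ)(Δy_{t+1}−Δȳ) = -330.7656
Denominator Σ(Δy_t−Δȳ)² = 675.8750
r_1(Δy) = -330.7656 / 675.8750 = -0.489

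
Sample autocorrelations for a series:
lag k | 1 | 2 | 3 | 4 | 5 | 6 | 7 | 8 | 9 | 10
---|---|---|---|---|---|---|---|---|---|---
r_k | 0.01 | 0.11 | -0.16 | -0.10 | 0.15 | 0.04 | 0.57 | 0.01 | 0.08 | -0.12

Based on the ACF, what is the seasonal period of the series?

7

The largest autocorrelation is r_7 = 0.57; the remaining lags stay at or below 0.15.
The dominant spike at lag 7 indicates a seasonal period of 7.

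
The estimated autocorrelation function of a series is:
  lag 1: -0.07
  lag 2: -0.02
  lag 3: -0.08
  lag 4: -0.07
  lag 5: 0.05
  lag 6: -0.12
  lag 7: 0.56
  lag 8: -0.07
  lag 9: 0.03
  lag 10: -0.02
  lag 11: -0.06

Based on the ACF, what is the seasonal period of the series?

The largest autocorrelation is r_7 = 0.56; the remaining lags stay at or below 0.05.
The dominant spike at lag 7 indicates a seasonal period of 7.

7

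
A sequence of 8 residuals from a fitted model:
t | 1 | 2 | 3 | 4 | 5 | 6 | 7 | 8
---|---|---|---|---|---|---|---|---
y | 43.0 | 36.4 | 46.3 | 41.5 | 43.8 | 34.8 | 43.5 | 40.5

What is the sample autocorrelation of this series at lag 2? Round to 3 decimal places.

Mean ȳ = (43.0 + 36.4 + 46.3 + 41.5 + 43.8 + 34.8 + 43.5 + 40.5)/8 = 41.2250
Deviations from mean: 1.7750, -4.8250, 5.0750, 0.2750, 2.5750, -6.4250, 2.2750, -0.7250
Σ(y_t−ȳ)(y_{t+2}−ȳ) = (9.0081) + (-1.3269) + (13.0681) + (-1.7669) + (5.8581) + (4.6581) = 29.4988
Denominator Σ(y_t−ȳ)² = 105.8750
r_2 = 29.4988 / 105.8750 = 0.279

0.279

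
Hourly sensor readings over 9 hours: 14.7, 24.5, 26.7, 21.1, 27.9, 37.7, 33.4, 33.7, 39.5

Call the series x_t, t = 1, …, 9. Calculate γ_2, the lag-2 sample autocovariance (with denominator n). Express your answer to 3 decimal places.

Mean x̄ = (14.7 + 24.5 + 26.7 + 21.1 + 27.9 + 37.7 + 33.4 + 33.7 + 39.5)/9 = 28.8000
Σ_{t=1}^{7}(x_t−x̄)(x_{t+2}−x̄) = 84.7700
γ_2 = 84.7700 / 9 = 9.419

9.419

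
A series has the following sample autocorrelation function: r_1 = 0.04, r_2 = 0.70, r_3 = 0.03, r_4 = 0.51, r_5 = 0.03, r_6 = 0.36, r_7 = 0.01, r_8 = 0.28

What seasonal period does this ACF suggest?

The largest autocorrelation is r_2 = 0.70, with weaker echoes at lags 4 (0.51), 6 (0.36) and 8 (0.28); the remaining lags stay at or below 0.04.
The dominant spike at lag 2 indicates a seasonal period of 2.

2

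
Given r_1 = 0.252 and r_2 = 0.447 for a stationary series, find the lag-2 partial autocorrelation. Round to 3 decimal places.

0.410

φ_{22} = (r_2 − r_1²) / (1 − r_1²)
r_1² = (0.252)² = 0.063504
Numerator = 0.447 − 0.0635 = 0.3835; denominator = 1 − 0.0635 = 0.9365
φ_{22} = 0.3835 / 0.9365 = 0.410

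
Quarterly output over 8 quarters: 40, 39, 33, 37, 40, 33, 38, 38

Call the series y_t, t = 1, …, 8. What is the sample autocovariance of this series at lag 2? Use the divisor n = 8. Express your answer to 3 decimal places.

-2.984

Mean ȳ = (40 + 39 + 33 + 37 + 40 + 33 + 38 + 38)/8 = 37.2500
Deviations: 2.7500, 1.7500, -4.2500, -0.2500, 2.7500, -4.2500, 0.7500, 0.7500
Σ_{t=1}^{6}(y_t−ȳ)(y_{t+2}−ȳ) = -23.8750
γ_2 = -23.8750 / 8 = -2.984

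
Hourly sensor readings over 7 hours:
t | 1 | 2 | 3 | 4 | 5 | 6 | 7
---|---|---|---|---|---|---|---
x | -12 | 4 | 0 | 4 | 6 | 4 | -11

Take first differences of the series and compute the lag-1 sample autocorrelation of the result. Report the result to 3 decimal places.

-0.088

First differences Δx: 16, -4, 4, 2, -2, -15
Mean of differences = 0.1667
Numerator Σ(Δx_t−Δx̄)(Δx_{t+1}−Δx̄) = -46.0278
Denominator Σ(Δx_t−Δx̄)² = 520.8333
r_1(Δx) = -46.0278 / 520.8333 = -0.088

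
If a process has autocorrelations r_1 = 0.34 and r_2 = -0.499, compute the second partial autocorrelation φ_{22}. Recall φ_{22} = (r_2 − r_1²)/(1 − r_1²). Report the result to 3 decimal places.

φ_{22} = (r_2 − r_1²) / (1 − r_1²)
r_1² = (0.34)² = 0.1156
Numerator = -0.499 − 0.1156 = -0.6146; denominator = 1 − 0.1156 = 0.8844
φ_{22} = -0.6146 / 0.8844 = -0.695

-0.695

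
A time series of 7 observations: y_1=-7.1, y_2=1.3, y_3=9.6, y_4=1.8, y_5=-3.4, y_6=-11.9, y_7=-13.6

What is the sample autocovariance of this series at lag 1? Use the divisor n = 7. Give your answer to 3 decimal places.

28.139

Mean ȳ = (-7.1 + 1.3 + 9.6 + 1.8 − 3.4 − 11.9 − 13.6)/7 = -3.3286
Deviations: -3.7714, 4.6286, 12.9286, 5.1286, -0.0714, -8.5714, -10.2714
Σ_{t=1}^{6}(y_t−ȳ)(y_{t+1}−ȳ) = 196.9763
γ_1 = 196.9763 / 7 = 28.139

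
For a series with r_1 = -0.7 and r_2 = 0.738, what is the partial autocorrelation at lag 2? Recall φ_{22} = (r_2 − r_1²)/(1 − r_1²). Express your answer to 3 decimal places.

0.486

φ_{22} = (r_2 − r_1²) / (1 − r_1²)
r_1² = (-0.7)² = 0.49
Numerator = 0.738 − 0.4900 = 0.2480; denominator = 1 − 0.4900 = 0.5100
φ_{22} = 0.2480 / 0.5100 = 0.486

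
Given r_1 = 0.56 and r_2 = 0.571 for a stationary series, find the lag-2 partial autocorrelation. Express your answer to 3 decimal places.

0.375

φ_{22} = (r_2 − r_1²) / (1 − r_1²)
r_1² = (0.56)² = 0.3136
Numerator = 0.571 − 0.3136 = 0.2574; denominator = 1 − 0.3136 = 0.6864
φ_{22} = 0.2574 / 0.6864 = 0.375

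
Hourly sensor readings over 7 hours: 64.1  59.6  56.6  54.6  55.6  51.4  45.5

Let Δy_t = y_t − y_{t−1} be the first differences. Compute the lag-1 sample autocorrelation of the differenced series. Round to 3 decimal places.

First differences Δy: -4.5, -3.0, -2.0, 1.0, -4.2, -5.9
Mean of differences = -3.1000
Numerator Σ(Δy_t−Δȳ)(Δy_{t+1}−Δȳ) = 3.0500
Denominator Σ(Δy_t−Δȳ)² = 29.0400
r_1(Δy) = 3.0500 / 29.0400 = 0.105

0.105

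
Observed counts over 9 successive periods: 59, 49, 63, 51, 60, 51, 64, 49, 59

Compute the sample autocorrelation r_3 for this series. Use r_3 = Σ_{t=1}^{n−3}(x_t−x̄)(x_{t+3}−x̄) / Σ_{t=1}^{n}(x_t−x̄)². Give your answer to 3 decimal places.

-0.544

Mean x̄ = (59 + 49 + 63 + 51 + 60 + 51 + 64 + 49 + 59)/9 = 56.1111
Numerator Σ_{t=1}^{6}(x_t−x̄)(x_{t+3}−x̄) = -160.3704
Denominator Σ(x_t−x̄)² = 294.8889
r_3 = -160.3704 / 294.8889 = -0.544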